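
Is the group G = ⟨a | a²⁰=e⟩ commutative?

G has a single generator, so G is cyclic and hence abelian.

Answer: Yes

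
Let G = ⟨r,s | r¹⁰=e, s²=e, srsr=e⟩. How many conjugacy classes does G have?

The conjugacy classes (representative and size) are:
  [e] (size 1), [r] (size 2), [r²] (size 2), [r³] (size 2), [r⁴] (size 2), [r⁵] (size 1), [r²s] (size 5), [r³s] (size 5).
Class equation: 1 + 2 + 2 + 2 + 2 + 1 + 5 + 5 = 20 = |G|. So G has 8 conjugacy classes.

Answer: 8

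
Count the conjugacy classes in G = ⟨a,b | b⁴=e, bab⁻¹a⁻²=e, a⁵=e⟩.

The conjugacy classes (representative and size) are:
  [e] (size 1), [a⁴] (size 4), [a²b] (size 5), [b²] (size 5), [a³b³] (size 5).
Class equation: 1 + 4 + 5 + 5 + 5 = 20 = |G|. So G has 5 conjugacy classes.

Answer: 5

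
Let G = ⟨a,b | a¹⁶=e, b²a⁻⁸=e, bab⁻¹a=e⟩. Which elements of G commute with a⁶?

⟨a⁶⟩ ⊆ C_G(a⁶) since powers of a⁶ commute with a⁶; so |C_G(a⁶)| ≥ |⟨a⁶⟩| = 8.
By orbit–stabilizer, |C_G(a⁶)| = |G| / |conj. class of a⁶| = 32 / 2 = 16.
The 16 elements commuting with a⁶ are {e, a, a², a³, a⁴, a⁵, a⁶, a⁷, a⁸, a⁹, a¹⁰, a¹¹, a¹², a¹³, a¹⁴, a¹⁵}.

Answer: {e, a, a², a³, a⁴, a⁵, a⁶, a⁷, a⁸, a⁹, a¹⁰, a¹¹, a¹², a¹³, a¹⁴, a¹⁵}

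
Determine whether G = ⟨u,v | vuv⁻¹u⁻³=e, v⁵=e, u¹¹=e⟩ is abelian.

u·v = uv but v·u = u³v, so u·v ≠ v·u and G is not abelian.

Answer: No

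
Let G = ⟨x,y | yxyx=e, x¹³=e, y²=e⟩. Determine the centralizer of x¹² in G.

⟨x¹²⟩ ⊆ C_G(x¹²) since powers of x¹² commute with x¹²; so |C_G(x¹²)| ≥ |⟨x¹²⟩| = 13.
By orbit–stabilizer, |C_G(x¹²)| = |G| / |conj. class of x¹²| = 26 / 2 = 13.
The 13 elements commuting with x¹² are {e, x, x², x³, x⁴, x⁵, x⁶, x⁷, x⁸, x⁹, x¹⁰, x¹¹, x¹²}.

Answer: {e, x, x², x³, x⁴, x⁵, x⁶, x⁷, x⁸, x⁹, x¹⁰, x¹¹, x¹²}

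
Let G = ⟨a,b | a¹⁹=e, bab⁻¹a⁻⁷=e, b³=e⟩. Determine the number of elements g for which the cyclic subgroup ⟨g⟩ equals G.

⟨g⟩ = G would require ord(g) = |G| = 57, but the maximum element order in G is 19 < 57. So G is not cyclic and no single element generates it: the count is 0.

Answer: 0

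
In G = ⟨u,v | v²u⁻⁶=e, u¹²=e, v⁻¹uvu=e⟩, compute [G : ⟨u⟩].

First find ord(u) by computing successive powers:
  u¹ = u, u² = u², u³ = u³, u⁴ = u⁴, u⁵ = u⁵, u⁶ = u⁶, u⁷ = u⁷, u⁸ = u⁸, u⁹ = u⁹, u¹⁰ = u¹⁰, u¹¹ = u¹¹, u¹² = e.
So |⟨u⟩| = ord(u) = 12. With |G| = 24, by Lagrange [G : ⟨u⟩] = 24/12 = 2.

Answer: 2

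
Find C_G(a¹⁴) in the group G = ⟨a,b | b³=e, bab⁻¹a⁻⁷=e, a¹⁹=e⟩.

⟨a¹⁴⟩ ⊆ C_G(a¹⁴) since powers of a¹⁴ commute with a¹⁴; so |C_G(a¹⁴)| ≥ |⟨a¹⁴⟩| = 19.
By orbit–stabilizer, |C_G(a¹⁴)| = |G| / |conj. class of a¹⁴| = 57 / 3 = 19.
The 19 elements commuting with a¹⁴ are {e, a, a², a³, a⁴, a⁵, a⁶, a⁷, a⁸, a⁹, a¹⁰, a¹¹, a¹², a¹³, a¹⁴, a¹⁵, a¹⁶, a¹⁷, a¹⁸}.

Answer: {e, a, a², a³, a⁴, a⁵, a⁶, a⁷, a⁸, a⁹, a¹⁰, a¹¹, a¹², a¹³, a¹⁴, a¹⁵, a¹⁶, a¹⁷, a¹⁸}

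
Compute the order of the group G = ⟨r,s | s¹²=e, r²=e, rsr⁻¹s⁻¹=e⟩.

Enumerate words in the generators, reducing via the relations: the distinct elements are
  {e, r, s, rs, s², s³, s⁴, s⁵, s⁶, s⁷, s⁸, s⁹, rs², rs³, rs⁴, rs⁵, rs⁶, rs⁷, rs⁸, rs⁹, s¹¹, s¹⁰, rs¹¹, rs¹⁰}.
No further products give new elements, so |G| = 24.

Answer: 24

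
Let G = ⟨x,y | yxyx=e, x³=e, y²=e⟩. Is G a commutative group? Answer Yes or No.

x·y = xy but y·x = x²y, so x·y ≠ y·x and G is not abelian.

Answer: No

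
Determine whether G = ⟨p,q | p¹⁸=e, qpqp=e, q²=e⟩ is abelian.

p·q = pq but q·p = p¹⁷q, so p·q ≠ q·p and G is not abelian.

Answer: No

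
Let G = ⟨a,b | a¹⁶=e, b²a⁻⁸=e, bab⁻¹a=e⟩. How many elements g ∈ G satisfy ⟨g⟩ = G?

⟨g⟩ = G would require ord(g) = |G| = 32, but the maximum element order in G is 16 < 32. So G is not cyclic and no single element generates it: the count is 0.

Answer: 0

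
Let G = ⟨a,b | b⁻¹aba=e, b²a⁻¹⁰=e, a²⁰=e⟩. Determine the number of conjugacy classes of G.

The conjugacy classes (representative and size) are:
  [e] (size 1), [a] (size 2), [a²] (size 2), [a³] (size 2), [a⁴] (size 2), [a⁵] (size 2), [a¹⁴] (size 2), [a⁷] (size 2), [a⁸] (size 2), [a¹¹] (size 2), [a¹⁰] (size 1), [a²b⁻¹] (size 10), [a⁹b] (size 10).
Class equation: 1 + 2 + 2 + 2 + 2 + 2 + 2 + 2 + 2 + 2 + 1 + 10 + 10 = 40 = |G|. So G has 13 conjugacy classes.

Answer: 13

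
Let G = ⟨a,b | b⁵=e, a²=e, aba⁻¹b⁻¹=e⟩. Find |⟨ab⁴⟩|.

|⟨ab⁴⟩| equals the order of ab⁴. Compute successive powers until reaching e:
  (ab⁴)¹ = ab⁴, (ab⁴)² = b³, (ab⁴)³ = ab², (ab⁴)⁴ = b, (ab⁴)⁵ = a, (ab⁴)⁶ = b⁴, (ab⁴)⁷ = ab³, (ab⁴)⁸ = b², (ab⁴)⁹ = ab, (ab⁴)¹⁰ = e.
The smallest positive k with (ab⁴)ᵏ = e is 10, so |⟨ab⁴⟩| = 10.

Answer: 10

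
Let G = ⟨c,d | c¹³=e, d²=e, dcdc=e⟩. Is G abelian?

c·d = cd but d·c = c¹²d, so c·d ≠ d·c and G is not abelian.

Answer: No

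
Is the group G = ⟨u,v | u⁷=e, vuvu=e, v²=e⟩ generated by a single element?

Every cyclic group is abelian. But u·v = uv while v·u = u⁶v, so u·v ≠ v·u and G is not abelian. Hence G is not cyclic.

Answer: No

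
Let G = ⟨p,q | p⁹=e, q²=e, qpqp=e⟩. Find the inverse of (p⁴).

The order of (p⁴) is 9 (smallest k with (p⁴)ᵏ = e), so (p⁴)⁻¹ = (p⁴)⁸ = p⁵.
Check: (p⁴) · (p⁵) → (p⁴) · p⁵ = e, giving e as required.

Answer: p⁵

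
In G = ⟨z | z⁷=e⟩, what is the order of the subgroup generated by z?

|⟨z⟩| equals the order of z. Compute successive powers until reaching e:
  z¹ = z, z² = z², z³ = z³, z⁴ = z⁴, z⁵ = z⁵, z⁶ = z⁶, z⁷ = e.
The smallest positive k with zᵏ = e is 7, so |⟨z⟩| = 7.

Answer: 7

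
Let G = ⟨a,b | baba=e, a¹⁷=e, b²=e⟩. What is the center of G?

An element z ∈ Z(G) iff z commutes with every generator.
For example e is central: e·a = a = a·e; e·b = b = b·e.
Whereas a ∉ Z(G) since a·b = ab ≠ a¹⁶b = b·a.
Checking each of the 34 elements this way gives Z(G) = {e}, of order 1.

Answer: {e}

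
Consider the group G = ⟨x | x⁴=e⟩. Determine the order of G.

G is generated by a single element, so G is cyclic. The relator gives x⁴ = e and no smaller power is forced to be e, so the 4 powers {e, x, x², x³} are distinct. Hence |G| = 4.

Answer: 4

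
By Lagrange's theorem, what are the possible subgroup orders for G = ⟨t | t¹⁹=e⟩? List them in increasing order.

|G| = 19 = 19. By Lagrange's theorem the order of any subgroup divides 19; the divisors of 19 are 1, 19.

Answer: 1, 19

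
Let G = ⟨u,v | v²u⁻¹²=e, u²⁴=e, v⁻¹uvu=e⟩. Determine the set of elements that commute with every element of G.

An element z ∈ Z(G) iff z commutes with every generator.
For example u¹² is central: (u¹²)·u = u¹³ = u·(u¹²); (u¹²)·v = v⁻¹ = v·(u¹²).
Whereas u ∉ Z(G) since u·v = uv ≠ u¹¹v⁻¹ = v·u.
Checking each of the 48 elements this way gives Z(G) = {e, u¹²}, of order 2.

Answer: {e, u¹²}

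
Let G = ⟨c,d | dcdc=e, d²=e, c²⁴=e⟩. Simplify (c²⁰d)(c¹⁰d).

Compute (c²⁰d) · (c¹⁰d) by multiplying left to right and reducing via the relations at each step:
  (c²⁰d) · c¹⁰ = c¹⁰d
  (c¹⁰d) · d = c¹⁰

Answer: c¹⁰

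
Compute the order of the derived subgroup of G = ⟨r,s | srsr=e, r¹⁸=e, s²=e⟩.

G' = [G, G] is generated by all commutators. The generator-pair commutators are: [r, s] = r².
The subgroup they normally generate is {e, r², r⁴, r⁶, r⁸, r¹⁰, r¹², r¹⁴, r¹⁶}, of order 9.
Check: |G/G'| = 36/9 = 4 is the order of the abelianisation.

Answer: 9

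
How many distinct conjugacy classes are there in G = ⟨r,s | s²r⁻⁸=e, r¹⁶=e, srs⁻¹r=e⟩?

The conjugacy classes (representative and size) are:
  [e] (size 1), [r] (size 2), [r¹⁴] (size 2), [r¹³] (size 2), [r¹²] (size 2), [r⁵] (size 2), [r¹⁰] (size 2), [r⁷] (size 2), [r⁸] (size 1), [s⁻¹] (size 8), [r⁷s⁻¹] (size 8).
Class equation: 1 + 2 + 2 + 2 + 2 + 2 + 2 + 2 + 1 + 8 + 8 = 32 = |G|. So G has 11 conjugacy classes.

Answer: 11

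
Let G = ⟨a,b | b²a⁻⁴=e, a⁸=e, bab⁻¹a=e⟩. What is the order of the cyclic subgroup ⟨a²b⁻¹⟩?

|⟨a²b⁻¹⟩| equals the order of a²b⁻¹. Compute successive powers until reaching e:
  (a²b⁻¹)¹ = a²b⁻¹, (a²b⁻¹)² = a⁴, (a²b⁻¹)³ = a²b, (a²b⁻¹)⁴ = e.
The smallest positive k with (a²b⁻¹)ᵏ = e is 4, so |⟨a²b⁻¹⟩| = 4.

Answer: 4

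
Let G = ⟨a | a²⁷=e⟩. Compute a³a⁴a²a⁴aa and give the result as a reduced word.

Multiply left to right, reducing at each step:
  (a³) · a⁴ = a⁷
  (a⁷) · a² = a⁹
  (a⁹) · a⁴ = a¹³
  (a¹³) · a = a¹⁴
  (a¹⁴) · a = a¹⁵

Answer: a¹⁵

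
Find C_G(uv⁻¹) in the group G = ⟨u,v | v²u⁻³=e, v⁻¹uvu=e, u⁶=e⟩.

⟨uv⁻¹⟩ ⊆ C_G(uv⁻¹) since powers of uv⁻¹ commute with uv⁻¹; so |C_G(uv⁻¹)| ≥ |⟨uv⁻¹⟩| = 4.
By orbit–stabilizer, |C_G(uv⁻¹)| = |G| / |conj. class of uv⁻¹| = 12 / 3 = 4.
The 4 elements commuting with uv⁻¹ are {e, u³, uv, uv⁻¹}.

Answer: {e, u³, uv, uv⁻¹}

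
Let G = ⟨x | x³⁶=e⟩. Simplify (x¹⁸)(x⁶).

Compute (x¹⁸) · (x⁶) by multiplying left to right and reducing via the relations at each step:
  (x¹⁸) · x⁶ = x²⁴

Answer: x²⁴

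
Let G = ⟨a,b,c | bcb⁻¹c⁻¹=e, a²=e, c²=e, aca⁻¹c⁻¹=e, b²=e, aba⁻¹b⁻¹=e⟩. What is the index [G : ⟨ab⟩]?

First find ord(ab) by computing successive powers:
  (ab)¹ = ab, (ab)² = e.
So |⟨ab⟩| = ord(ab) = 2. With |G| = 8, by Lagrange [G : ⟨ab⟩] = 8/2 = 4.

Answer: 4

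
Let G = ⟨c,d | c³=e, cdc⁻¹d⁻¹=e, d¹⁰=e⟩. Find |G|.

Enumerate words in the generators, reducing via the relations: the distinct elements are
  {c, d, e, cd, c², d², d³, d⁴, d⁵, d⁶, d⁷, d⁸, d⁹, cd², cd³, cd⁴, cd⁵, cd⁶, cd⁷, cd⁸, cd⁹, c²d, c²d², c²d³, c²d⁴, c²d⁵, c²d⁶, c²d⁷, c²d⁸, c²d⁹}.
No further products give new elements, so |G| = 30.

Answer: 30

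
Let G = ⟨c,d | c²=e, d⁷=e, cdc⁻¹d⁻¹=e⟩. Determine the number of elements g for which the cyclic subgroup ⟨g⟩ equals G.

G is cyclic of order 14. An element generates G iff its order is 14, and a cyclic group of order 14 has exactly φ(14) = 6 such elements.

Answer: 6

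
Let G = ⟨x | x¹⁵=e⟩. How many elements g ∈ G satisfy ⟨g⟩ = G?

G is cyclic of order 15. An element generates G iff its order is 15, and a cyclic group of order 15 has exactly φ(15) = 8 such elements.

Answer: 8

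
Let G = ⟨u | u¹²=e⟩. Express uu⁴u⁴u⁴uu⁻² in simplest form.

Multiply left to right, reducing at each step:
  u · u⁴ = u⁵
  (u⁵) · u⁴ = u⁹
  (u⁹) · u⁴ = u
  u · u = u²
  (u²) · u⁻² = e

Answer: e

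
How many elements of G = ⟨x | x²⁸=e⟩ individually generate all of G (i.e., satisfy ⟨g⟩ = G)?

G is cyclic of order 28. An element generates G iff its order is 28, and a cyclic group of order 28 has exactly φ(28) = 12 such elements.

Answer: 12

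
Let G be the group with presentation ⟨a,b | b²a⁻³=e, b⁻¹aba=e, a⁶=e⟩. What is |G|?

Enumerate words in the generators, reducing via the relations: the distinct elements are
  {a, b, e, ab, a², a³, a⁴, a⁵, a²b, b⁻¹, ab⁻¹, a²b⁻¹}.
No further products give new elements, so |G| = 12.

Answer: 12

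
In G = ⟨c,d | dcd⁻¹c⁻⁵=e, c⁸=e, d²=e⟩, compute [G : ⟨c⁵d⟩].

First find ord(c⁵d) by computing successive powers:
  (c⁵d)¹ = c⁵d, (c⁵d)² = c⁶, (c⁵d)³ = c³d, (c⁵d)⁴ = c⁴, (c⁵d)⁵ = cd, (c⁵d)⁶ = c², (c⁵d)⁷ = c⁷d, (c⁵d)⁸ = e.
So |⟨c⁵d⟩| = ord(c⁵d) = 8. With |G| = 16, by Lagrange [G : ⟨c⁵d⟩] = 16/8 = 2.

Answer: 2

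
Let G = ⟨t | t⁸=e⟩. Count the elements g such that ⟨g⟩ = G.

G is cyclic of order 8. An element generates G iff its order is 8, and a cyclic group of order 8 has exactly φ(8) = 4 such elements.

Answer: 4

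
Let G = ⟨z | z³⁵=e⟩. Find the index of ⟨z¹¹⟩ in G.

First find ord(z¹¹) by computing successive powers:
  (z¹¹)¹ = z¹¹, (z¹¹)² = z²², (z¹¹)³ = z³³, (z¹¹)⁴ = z⁹, (z¹¹)⁵ = z²⁰, (z¹¹)⁶ = z³¹, (z¹¹)⁷ = z⁷, (z¹¹)⁸ = z¹⁸, (z¹¹)⁹ = z²⁹, (z¹¹)¹⁰ = z⁵, (z¹¹)¹¹ = z¹⁶, (z¹¹)¹² = z²⁷, (z¹¹)¹³ = z³, (z¹¹)¹⁴ = z¹⁴, (z¹¹)¹⁵ = z²⁵, (z¹¹)¹⁶ = z, (z¹¹)¹⁷ = z¹², (z¹¹)¹⁸ = z²³, (z¹¹)¹⁹ = z³⁴, (z¹¹)²⁰ = z¹⁰, (z¹¹)²¹ = z²¹, (z¹¹)²² = z³², (z¹¹)²³ = z⁸, (z¹¹)²⁴ = z¹⁹, (z¹¹)²⁵ = z³⁰, (z¹¹)²⁶ = z⁶, (z¹¹)²⁷ = z¹⁷, (z¹¹)²⁸ = z²⁸, (z¹¹)²⁹ = z⁴, (z¹¹)³⁰ = z¹⁵, (z¹¹)³¹ = z²⁶, (z¹¹)³² = z², (z¹¹)³³ = z¹³, (z¹¹)³⁴ = z²⁴, (z¹¹)³⁵ = e.
So |⟨z¹¹⟩| = ord(z¹¹) = 35. With |G| = 35, by Lagrange [G : ⟨z¹¹⟩] = 35/35 = 1.

Answer: 1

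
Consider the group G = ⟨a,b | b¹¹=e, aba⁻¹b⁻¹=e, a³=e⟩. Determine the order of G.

Enumerate words in the generators, reducing via the relations: the distinct elements are
  {a, b, e, ab, a², b², b³, b⁴, b⁵, b⁶, b⁷, b⁸, b⁹, ab², ab³, ab⁴, ab⁵, ab⁶, ab⁷, ab⁸, ab⁹, a²b, b¹⁰, ab¹⁰, a²b², a²b³, a²b⁴, a²b⁵, a²b⁶, a²b⁷, a²b⁸, a²b⁹, a²b¹⁰}.
No further products give new elements, so |G| = 33.

Answer: 33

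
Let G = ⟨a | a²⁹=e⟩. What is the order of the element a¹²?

Compute successive powers until reaching e:
  (a¹²)¹ = a¹², (a¹²)² = a²⁴, (a¹²)³ = a⁷, (a¹²)⁴ = a¹⁹, (a¹²)⁵ = a², (a¹²)⁶ = a¹⁴, (a¹²)⁷ = a²⁶, (a¹²)⁸ = a⁹, (a¹²)⁹ = a²¹, (a¹²)¹⁰ = a⁴, (a¹²)¹¹ = a¹⁶, (a¹²)¹² = a²⁸, (a¹²)¹³ = a¹¹, (a¹²)¹⁴ = a²³, (a¹²)¹⁵ = a⁶, (a¹²)¹⁶ = a¹⁸, (a¹²)¹⁷ = a, (a¹²)¹⁸ = a¹³, (a¹²)¹⁹ = a²⁵, (a¹²)²⁰ = a⁸, (a¹²)²¹ = a²⁰, (a¹²)²² = a³, (a¹²)²³ = a¹⁵, (a¹²)²⁴ = a²⁷, (a¹²)²⁵ = a¹⁰, (a¹²)²⁶ = a²², (a¹²)²⁷ = a⁵, (a¹²)²⁸ = a¹⁷, (a¹²)²⁹ = e.
The smallest positive k with (a¹²)ᵏ = e is 29.

Answer: 29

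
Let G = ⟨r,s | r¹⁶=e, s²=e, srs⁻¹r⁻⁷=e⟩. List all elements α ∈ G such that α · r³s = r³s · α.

⟨r³s⟩ ⊆ C_G(r³s) since powers of r³s commute with r³s; so |C_G(r³s)| ≥ |⟨r³s⟩| = 4.
By orbit–stabilizer, |C_G(r³s)| = |G| / |conj. class of r³s| = 32 / 8 = 4.
The 4 elements commuting with r³s are {e, r⁸, r³s, r¹¹s}.

Answer: {e, r⁸, r³s, r¹¹s}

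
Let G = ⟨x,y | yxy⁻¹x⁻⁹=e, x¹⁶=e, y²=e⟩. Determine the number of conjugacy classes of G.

The conjugacy classes (representative and size) are:
  [e] (size 1), [x⁹] (size 2), [x²] (size 1), [x³] (size 2), [x⁴] (size 1), [x¹³] (size 2), [x⁶] (size 1), [x¹⁵] (size 2), [x⁸] (size 1), [x¹⁰] (size 1), [x¹²] (size 1), [x¹⁴] (size 1), [y] (size 2), [xy] (size 2), [x²y] (size 2), [x¹¹y] (size 2), [x⁴y] (size 2), [x¹³y] (size 2), [x¹⁴y] (size 2), [x¹⁵y] (size 2).
Class equation: 1 + 2 + 1 + 2 + 1 + 2 + 1 + 2 + 1 + 1 + 1 + 1 + 2 + 2 + 2 + 2 + 2 + 2 + 2 + 2 = 32 = |G|. So G has 20 conjugacy classes.

Answer: 20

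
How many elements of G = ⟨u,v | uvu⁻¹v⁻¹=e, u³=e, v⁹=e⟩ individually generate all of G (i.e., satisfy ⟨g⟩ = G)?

⟨g⟩ = G would require ord(g) = |G| = 27, but the maximum element order in G is 9 < 27. So G is not cyclic and no single element generates it: the count is 0.

Answer: 0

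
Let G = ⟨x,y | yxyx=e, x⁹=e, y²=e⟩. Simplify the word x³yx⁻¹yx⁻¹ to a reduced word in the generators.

Multiply left to right, reducing at each step:
  (x³) · y = x³y
  (x³y) · x⁻¹ = x⁴y
  (x⁴y) · y = x⁴
  (x⁴) · x⁻¹ = x³

Answer: x³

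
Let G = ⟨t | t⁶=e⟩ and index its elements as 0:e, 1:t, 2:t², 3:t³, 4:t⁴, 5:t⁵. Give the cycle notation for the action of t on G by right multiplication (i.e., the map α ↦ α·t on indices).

(0 1 2 3 4 5)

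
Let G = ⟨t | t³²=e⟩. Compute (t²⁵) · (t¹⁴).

Compute (t²⁵) · (t¹⁴) by multiplying left to right and reducing via the relations at each step:
  (t²⁵) · t¹⁴ = t⁷

Answer: t⁷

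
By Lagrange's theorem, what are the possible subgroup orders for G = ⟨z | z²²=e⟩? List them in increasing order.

|G| = 22 = 2 · 11. By Lagrange's theorem the order of any subgroup divides 22; the divisors of 22 are 1, 2, 11, 22.

Answer: 1, 2, 11, 22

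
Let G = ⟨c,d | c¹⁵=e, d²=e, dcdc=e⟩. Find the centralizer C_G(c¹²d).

⟨c¹²d⟩ ⊆ C_G(c¹²d) since powers of c¹²d commute with c¹²d; so |C_G(c¹²d)| ≥ |⟨c¹²d⟩| = 2.
By orbit–stabilizer, |C_G(c¹²d)| = |G| / |conj. class of c¹²d| = 30 / 15 = 2.
The 2 elements commuting with c¹²d are {e, c¹²d}.

Answer: {e, c¹²d}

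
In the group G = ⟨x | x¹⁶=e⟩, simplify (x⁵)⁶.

Compute successive powers of (x⁵), reducing at each step:
  (x⁵)²: (x⁵) · x⁵ = x¹⁰
  (x⁵)³: (x¹⁰) · x⁵ = x¹⁵
  (x⁵)⁴: (x¹⁵) · x⁵ = x⁴
  (x⁵)⁵: (x⁴) · x⁵ = x⁹
  (x⁵)⁶: (x⁹) · x⁵ = x¹⁴

Answer: x¹⁴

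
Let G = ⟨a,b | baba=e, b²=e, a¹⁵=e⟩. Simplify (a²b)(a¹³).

Compute (a²b) · (a¹³) by multiplying left to right and reducing via the relations at each step:
  (a²b) · a¹³ = a⁴b

Answer: a⁴b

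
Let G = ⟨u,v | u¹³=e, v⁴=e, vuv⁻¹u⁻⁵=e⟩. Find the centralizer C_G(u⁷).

⟨u⁷⟩ ⊆ C_G(u⁷) since powers of u⁷ commute with u⁷; so |C_G(u⁷)| ≥ |⟨u⁷⟩| = 13.
By orbit–stabilizer, |C_G(u⁷)| = |G| / |conj. class of u⁷| = 52 / 4 = 13.
The 13 elements commuting with u⁷ are {e, u, u², u³, u⁴, u⁵, u⁶, u⁷, u⁸, u⁹, u¹⁰, u¹¹, u¹²}.

Answer: {e, u, u², u³, u⁴, u⁵, u⁶, u⁷, u⁸, u⁹, u¹⁰, u¹¹, u¹²}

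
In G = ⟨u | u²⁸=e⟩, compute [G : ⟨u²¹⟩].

First find ord(u²¹) by computing successive powers:
  (u²¹)¹ = u²¹, (u²¹)² = u¹⁴, (u²¹)³ = u⁷, (u²¹)⁴ = e.
So |⟨u²¹⟩| = ord(u²¹) = 4. With |G| = 28, by Lagrange [G : ⟨u²¹⟩] = 28/4 = 7.

Answer: 7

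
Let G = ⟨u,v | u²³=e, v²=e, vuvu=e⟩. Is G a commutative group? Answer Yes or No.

u·v = uv but v·u = u²²v, so u·v ≠ v·u and G is not abelian.

Answer: No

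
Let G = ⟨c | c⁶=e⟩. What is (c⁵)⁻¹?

The order of (c⁵) is 6 (smallest k with (c⁵)ᵏ = e), so (c⁵)⁻¹ = (c⁵)⁵ = c.
Check: (c⁵) · c → (c⁵) · c = e, giving e as required.

Answer: c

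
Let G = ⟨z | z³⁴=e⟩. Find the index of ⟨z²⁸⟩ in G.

First find ord(z²⁸) by computing successive powers:
  (z²⁸)¹ = z²⁸, (z²⁸)² = z²², (z²⁸)³ = z¹⁶, (z²⁸)⁴ = z¹⁰, (z²⁸)⁵ = z⁴, (z²⁸)⁶ = z³², (z²⁸)⁷ = z²⁶, (z²⁸)⁸ = z²⁰, (z²⁸)⁹ = z¹⁴, (z²⁸)¹⁰ = z⁸, (z²⁸)¹¹ = z², (z²⁸)¹² = z³⁰, (z²⁸)¹³ = z²⁴, (z²⁸)¹⁴ = z¹⁸, (z²⁸)¹⁵ = z¹², (z²⁸)¹⁶ = z⁶, (z²⁸)¹⁷ = e.
So |⟨z²⁸⟩| = ord(z²⁸) = 17. With |G| = 34, by Lagrange [G : ⟨z²⁸⟩] = 34/17 = 2.

Answer: 2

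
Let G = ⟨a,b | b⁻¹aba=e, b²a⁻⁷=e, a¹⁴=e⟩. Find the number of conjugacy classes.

The conjugacy classes (representative and size) are:
  [e] (size 1), [a¹³] (size 2), [a¹²] (size 2), [a¹¹] (size 2), [a⁴] (size 2), [a⁵] (size 2), [a⁸] (size 2), [a⁷] (size 1), [a⁵b⁻¹] (size 7), [a⁵b] (size 7).
Class equation: 1 + 2 + 2 + 2 + 2 + 2 + 2 + 1 + 7 + 7 = 28 = |G|. So G has 10 conjugacy classes.

Answer: 10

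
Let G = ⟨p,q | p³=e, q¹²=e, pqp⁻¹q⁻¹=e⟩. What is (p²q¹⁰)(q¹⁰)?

Compute (p²q¹⁰) · (q¹⁰) by multiplying left to right and reducing via the relations at each step:
  (p²q¹⁰) · q¹⁰ = p²q⁸

Answer: p²q⁸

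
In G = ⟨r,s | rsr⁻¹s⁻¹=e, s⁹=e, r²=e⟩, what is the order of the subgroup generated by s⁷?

|⟨s⁷⟩| equals the order of s⁷. Compute successive powers until reaching e:
  (s⁷)¹ = s⁷, (s⁷)² = s⁵, (s⁷)³ = s³, (s⁷)⁴ = s, (s⁷)⁵ = s⁸, (s⁷)⁶ = s⁶, (s⁷)⁷ = s⁴, (s⁷)⁸ = s², (s⁷)⁹ = e.
The smallest positive k with (s⁷)ᵏ = e is 9, so |⟨s⁷⟩| = 9.

Answer: 9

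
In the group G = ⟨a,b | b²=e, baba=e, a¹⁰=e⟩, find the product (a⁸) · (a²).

Compute (a⁸) · (a²) by multiplying left to right and reducing via the relations at each step:
  (a⁸) · a² = e

Answer: e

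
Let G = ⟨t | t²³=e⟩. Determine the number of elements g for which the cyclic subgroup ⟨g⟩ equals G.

G is cyclic of order 23. An element generates G iff its order is 23, and a cyclic group of order 23 has exactly φ(23) = 22 such elements.

Answer: 22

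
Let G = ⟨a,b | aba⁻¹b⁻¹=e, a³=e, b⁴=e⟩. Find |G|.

Enumerate words in the generators, reducing via the relations: the distinct elements are
  {a, b, e, ab, a², b², b³, ab², ab³, a²b, a²b², a²b³}.
No further products give new elements, so |G| = 12.

Answer: 12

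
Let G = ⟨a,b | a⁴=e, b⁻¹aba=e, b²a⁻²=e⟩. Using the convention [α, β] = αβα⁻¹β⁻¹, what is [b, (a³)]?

[b, (a³)] = b·(a³)·b⁻¹·(a³)⁻¹.
  b · (a³) = ab
  (ab) · (b⁻¹) = a
  a · a = a²

Answer: a²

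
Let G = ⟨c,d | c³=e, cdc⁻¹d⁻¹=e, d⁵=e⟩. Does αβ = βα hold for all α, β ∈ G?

Each pair of generators commutes: c·d = cd = d·c. Since the generators pairwise commute, every element of G commutes with every other, so G is abelian.

Answer: Yes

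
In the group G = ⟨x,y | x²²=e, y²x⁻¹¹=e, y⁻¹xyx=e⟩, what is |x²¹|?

Compute successive powers until reaching e:
  (x²¹)¹ = x²¹, (x²¹)² = x²⁰, (x²¹)³ = x¹⁹, (x²¹)⁴ = x¹⁸, (x²¹)⁵ = x¹⁷, (x²¹)⁶ = x¹⁶, (x²¹)⁷ = x¹⁵, (x²¹)⁸ = x¹⁴, (x²¹)⁹ = x¹³, (x²¹)¹⁰ = x¹², (x²¹)¹¹ = x¹¹, (x²¹)¹² = x¹⁰, (x²¹)¹³ = x⁹, (x²¹)¹⁴ = x⁸, (x²¹)¹⁵ = x⁷, (x²¹)¹⁶ = x⁶, (x²¹)¹⁷ = x⁵, (x²¹)¹⁸ = x⁴, (x²¹)¹⁹ = x³, (x²¹)²⁰ = x², (x²¹)²¹ = x, (x²¹)²² = e.
The smallest positive k with (x²¹)ᵏ = e is 22.

Answer: 22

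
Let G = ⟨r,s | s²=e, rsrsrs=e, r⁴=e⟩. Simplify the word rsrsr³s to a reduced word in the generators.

Multiply left to right, reducing at each step:
  r · s = rs
  (rs) · r = rsr
  (rsr) · s = sr³
  (sr³) · r³ = sr²
  (sr²) · s = sr²s

Answer: sr²s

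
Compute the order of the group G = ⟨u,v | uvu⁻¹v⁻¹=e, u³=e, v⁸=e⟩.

Enumerate words in the generators, reducing via the relations: the distinct elements are
  {e, u, v, uv, u², v², v³, v⁴, v⁵, v⁶, v⁷, uv², uv³, uv⁴, uv⁵, uv⁶, uv⁷, u²v, u²v², u²v³, u²v⁴, u²v⁵, u²v⁶, u²v⁷}.
No further products give new elements, so |G| = 24.

Answer: 24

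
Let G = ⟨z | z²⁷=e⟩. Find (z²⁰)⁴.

Compute successive powers of (z²⁰), reducing at each step:
  (z²⁰)²: (z²⁰) · z²⁰ = z¹³
  (z²⁰)³: (z¹³) · z²⁰ = z⁶
  (z²⁰)⁴: (z⁶) · z²⁰ = z²⁶

Answer: z²⁶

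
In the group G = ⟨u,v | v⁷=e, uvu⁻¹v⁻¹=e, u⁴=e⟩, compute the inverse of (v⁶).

The order of (v⁶) is 7 (smallest k with (v⁶)ᵏ = e), so (v⁶)⁻¹ = (v⁶)⁶ = v.
Check: (v⁶) · v → (v⁶) · v = e, giving e as required.

Answer: v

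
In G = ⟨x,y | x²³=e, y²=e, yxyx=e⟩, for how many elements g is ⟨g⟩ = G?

⟨g⟩ = G would require ord(g) = |G| = 46, but the maximum element order in G is 23 < 46. So G is not cyclic and no single element generates it: the count is 0.

Answer: 0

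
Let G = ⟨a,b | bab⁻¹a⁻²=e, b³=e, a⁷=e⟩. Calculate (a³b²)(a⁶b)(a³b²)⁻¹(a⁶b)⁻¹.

[(a³b²), (a⁶b)] = (a³b²)·(a⁶b)·(a³b²)⁻¹·(a⁶b)⁻¹.
  (a³b²) · (a⁶b) = a⁶
  (a⁶) · (ab) = b
  b · (a⁴b²) = a

Answer: a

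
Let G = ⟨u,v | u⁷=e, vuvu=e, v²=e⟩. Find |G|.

Enumerate words in the generators, reducing via the relations: the distinct elements are
  {e, u, v, uv, u², u³, u⁴, u⁵, u⁶, u²v, u³v, u⁴v, u⁵v, u⁶v}.
No further products give new elements, so |G| = 14.

Answer: 14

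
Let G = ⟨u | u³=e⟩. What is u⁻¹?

The order of u is 3 (smallest k with uᵏ = e), so u⁻¹ = u² = u².
Check: u · (u²) → u · u² = e, giving e as required.

Answer: u²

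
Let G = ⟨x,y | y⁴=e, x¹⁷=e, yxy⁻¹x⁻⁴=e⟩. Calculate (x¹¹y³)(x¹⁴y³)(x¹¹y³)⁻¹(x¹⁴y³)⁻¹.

[(x¹¹y³), (x¹⁴y³)] = (x¹¹y³)·(x¹⁴y³)·(x¹¹y³)⁻¹·(x¹⁴y³)⁻¹.
  (x¹¹y³) · (x¹⁴y³) = x⁶y²
  (x⁶y²) · (x⁷y) = x¹⁶y³
  (x¹⁶y³) · (x¹²y) = x²

Answer: x²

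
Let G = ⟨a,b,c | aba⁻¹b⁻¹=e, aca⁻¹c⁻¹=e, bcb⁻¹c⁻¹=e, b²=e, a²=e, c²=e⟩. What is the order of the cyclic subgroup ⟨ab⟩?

|⟨ab⟩| equals the order of ab. Compute successive powers until reaching e:
  (ab)¹ = ab, (ab)² = e.
The smallest positive k with (ab)ᵏ = e is 2, so |⟨ab⟩| = 2.

Answer: 2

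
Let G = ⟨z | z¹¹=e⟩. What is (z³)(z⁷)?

Compute (z³) · (z⁷) by multiplying left to right and reducing via the relations at each step:
  (z³) · z⁷ = z¹⁰

Answer: z¹⁰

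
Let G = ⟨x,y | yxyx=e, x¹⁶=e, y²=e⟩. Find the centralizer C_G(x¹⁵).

⟨x¹⁵⟩ ⊆ C_G(x¹⁵) since powers of x¹⁵ commute with x¹⁵; so |C_G(x¹⁵)| ≥ |⟨x¹⁵⟩| = 16.
By orbit–stabilizer, |C_G(x¹⁵)| = |G| / |conj. class of x¹⁵| = 32 / 2 = 16.
The 16 elements commuting with x¹⁵ are {e, x, x², x³, x⁴, x⁵, x⁶, x⁷, x⁸, x⁹, x¹⁰, x¹¹, x¹², x¹³, x¹⁴, x¹⁵}.

Answer: {e, x, x², x³, x⁴, x⁵, x⁶, x⁷, x⁸, x⁹, x¹⁰, x¹¹, x¹², x¹³, x¹⁴, x¹⁵}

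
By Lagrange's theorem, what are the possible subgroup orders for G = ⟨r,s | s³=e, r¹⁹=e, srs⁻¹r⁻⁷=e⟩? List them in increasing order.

|G| = 57 = 3 · 19. By Lagrange's theorem the order of any subgroup divides 57; the divisors of 57 are 1, 3, 19, 57.

Answer: 1, 3, 19, 57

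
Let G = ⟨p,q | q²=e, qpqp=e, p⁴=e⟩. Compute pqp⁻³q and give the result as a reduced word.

Multiply left to right, reducing at each step:
  p · q = pq
  (pq) · p⁻³ = q
  q · q = e

Answer: e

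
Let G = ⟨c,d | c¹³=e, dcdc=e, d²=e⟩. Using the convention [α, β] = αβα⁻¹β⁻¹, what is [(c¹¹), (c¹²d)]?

[(c¹¹), (c¹²d)] = (c¹¹)·(c¹²d)·(c¹¹)⁻¹·(c¹²d)⁻¹.
  (c¹¹) · (c¹²d) = c¹⁰d
  (c¹⁰d) · (c²) = c⁸d
  (c⁸d) · (c¹²d) = c⁹

Answer: c⁹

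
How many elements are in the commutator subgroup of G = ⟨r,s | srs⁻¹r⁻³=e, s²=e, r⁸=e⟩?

G' = [G, G] is generated by all commutators. The generator-pair commutators are: [r, s] = r⁶.
The subgroup they normally generate is {e, r², r⁴, r⁶}, of order 4.
Check: |G/G'| = 16/4 = 4 is the order of the abelianisation.

Answer: 4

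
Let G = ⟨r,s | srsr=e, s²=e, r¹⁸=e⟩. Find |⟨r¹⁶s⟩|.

|⟨r¹⁶s⟩| equals the order of r¹⁶s. Compute successive powers until reaching e:
  (r¹⁶s)¹ = r¹⁶s, (r¹⁶s)² = e.
The smallest positive k with (r¹⁶s)ᵏ = e is 2, so |⟨r¹⁶s⟩| = 2.

Answer: 2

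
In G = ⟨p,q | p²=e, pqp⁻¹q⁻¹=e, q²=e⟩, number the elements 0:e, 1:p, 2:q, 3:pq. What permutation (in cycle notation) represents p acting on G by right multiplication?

(0 1)(2 3)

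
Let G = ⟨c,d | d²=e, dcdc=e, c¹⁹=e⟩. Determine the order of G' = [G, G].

G' = [G, G] is generated by all commutators. The generator-pair commutators are: [c, d] = c².
The subgroup they normally generate is {e, c, c², c³, c⁴, c⁵, c⁶, c⁷, c⁸, c⁹, c¹⁰, c¹¹, c¹², c¹³, c¹⁴, c¹⁵, c¹⁶, c¹⁷, c¹⁸}, of order 19.
Check: |G/G'| = 38/19 = 2 is the order of the abelianisation.

Answer: 19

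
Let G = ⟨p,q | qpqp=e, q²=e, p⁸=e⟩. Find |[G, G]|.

G' = [G, G] is generated by all commutators. The generator-pair commutators are: [p, q] = p².
The subgroup they normally generate is {e, p², p⁴, p⁶}, of order 4.
Check: |G/G'| = 16/4 = 4 is the order of the abelianisation.

Answer: 4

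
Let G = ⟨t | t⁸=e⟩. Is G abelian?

G has a single generator, so G is cyclic and hence abelian.

Answer: Yes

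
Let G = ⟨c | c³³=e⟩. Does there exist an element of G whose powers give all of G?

|G| = 33. The element c has order 33 (its powers give 33 distinct elements), so ⟨c⟩ = G and G is cyclic.

Answer: Yes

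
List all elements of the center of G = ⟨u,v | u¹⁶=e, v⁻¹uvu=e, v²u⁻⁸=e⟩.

An element z ∈ Z(G) iff z commutes with every generator.
For example u⁸ is central: (u⁸)·u = u⁹ = u·(u⁸); (u⁸)·v = v⁻¹ = v·(u⁸).
Whereas u ∉ Z(G) since u·v = uv ≠ u⁷v⁻¹ = v·u.
Checking each of the 32 elements this way gives Z(G) = {e, u⁸}, of order 2.

Answer: {e, u⁸}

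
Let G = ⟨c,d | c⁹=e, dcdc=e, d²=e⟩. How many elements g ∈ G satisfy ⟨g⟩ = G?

⟨g⟩ = G would require ord(g) = |G| = 18, but the maximum element order in G is 9 < 18. So G is not cyclic and no single element generates it: the count is 0.

Answer: 0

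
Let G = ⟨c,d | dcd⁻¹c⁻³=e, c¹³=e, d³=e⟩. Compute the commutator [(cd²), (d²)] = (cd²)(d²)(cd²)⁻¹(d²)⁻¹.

[(cd²), (d²)] = (cd²)·(d²)·(cd²)⁻¹·(d²)⁻¹.
  (cd²) · (d²) = cd
  (cd) · (c¹⁰d) = c⁵d²
  (c⁵d²) · d = c⁵

Answer: c⁵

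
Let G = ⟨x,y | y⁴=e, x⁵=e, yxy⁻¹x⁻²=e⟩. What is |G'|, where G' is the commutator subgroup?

G' = [G, G] is generated by all commutators. The generator-pair commutators are: [x, y] = x⁴.
The subgroup they normally generate is {e, x, x², x³, x⁴}, of order 5.
Check: |G/G'| = 20/5 = 4 is the order of the abelianisation.

Answer: 5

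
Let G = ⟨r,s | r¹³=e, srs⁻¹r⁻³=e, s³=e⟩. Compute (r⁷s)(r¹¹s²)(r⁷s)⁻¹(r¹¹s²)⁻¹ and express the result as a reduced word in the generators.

[(r⁷s), (r¹¹s²)] = (r⁷s)·(r¹¹s²)·(r⁷s)⁻¹·(r¹¹s²)⁻¹.
  (r⁷s) · (r¹¹s²) = r
  r · (r²s²) = r³s²
  (r³s²) · (r⁶s) = r⁵

Answer: r⁵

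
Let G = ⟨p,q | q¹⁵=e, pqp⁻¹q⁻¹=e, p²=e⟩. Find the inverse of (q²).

The order of (q²) is 15 (smallest k with (q²)ᵏ = e), so (q²)⁻¹ = (q²)¹⁴ = q¹³.
Check: (q²) · (q¹³) → (q²) · q¹³ = e, giving e as required.

Answer: q¹³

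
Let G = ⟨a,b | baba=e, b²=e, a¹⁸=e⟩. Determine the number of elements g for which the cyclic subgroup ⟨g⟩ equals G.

⟨g⟩ = G would require ord(g) = |G| = 36, but the maximum element order in G is 18 < 36. So G is not cyclic and no single element generates it: the count is 0.

Answer: 0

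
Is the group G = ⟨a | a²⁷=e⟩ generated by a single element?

|G| = 27. The element a has order 27 (its powers give 27 distinct elements), so ⟨a⟩ = G and G is cyclic.

Answer: Yes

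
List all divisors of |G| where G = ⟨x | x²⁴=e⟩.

|G| = 24 = 2³ · 3. By Lagrange's theorem the order of any subgroup divides 24; the divisors of 24 are 1, 2, 3, 4, 6, 8, 12, 24.

Answer: 1, 2, 3, 4, 6, 8, 12, 24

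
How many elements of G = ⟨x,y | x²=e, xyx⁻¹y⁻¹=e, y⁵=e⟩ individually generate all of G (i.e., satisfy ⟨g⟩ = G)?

G is cyclic of order 10. An element generates G iff its order is 10, and a cyclic group of order 10 has exactly φ(10) = 4 such elements.

Answer: 4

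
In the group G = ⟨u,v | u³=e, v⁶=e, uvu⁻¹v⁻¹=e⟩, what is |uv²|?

Compute successive powers until reaching e:
  (uv²)¹ = uv², (uv²)² = u²v⁴, (uv²)³ = e.
The smallest positive k with (uv²)ᵏ = e is 3.

Answer: 3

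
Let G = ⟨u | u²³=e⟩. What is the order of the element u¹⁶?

Compute successive powers until reaching e:
  (u¹⁶)¹ = u¹⁶, (u¹⁶)² = u⁹, (u¹⁶)³ = u², (u¹⁶)⁴ = u¹⁸, (u¹⁶)⁵ = u¹¹, (u¹⁶)⁶ = u⁴, (u¹⁶)⁷ = u²⁰, (u¹⁶)⁸ = u¹³, (u¹⁶)⁹ = u⁶, (u¹⁶)¹⁰ = u²², (u¹⁶)¹¹ = u¹⁵, (u¹⁶)¹² = u⁸, (u¹⁶)¹³ = u, (u¹⁶)¹⁴ = u¹⁷, (u¹⁶)¹⁵ = u¹⁰, (u¹⁶)¹⁶ = u³, (u¹⁶)¹⁷ = u¹⁹, (u¹⁶)¹⁸ = u¹², (u¹⁶)¹⁹ = u⁵, (u¹⁶)²⁰ = u²¹, (u¹⁶)²¹ = u¹⁴, (u¹⁶)²² = u⁷, (u¹⁶)²³ = e.
The smallest positive k with (u¹⁶)ᵏ = e is 23.

Answer: 23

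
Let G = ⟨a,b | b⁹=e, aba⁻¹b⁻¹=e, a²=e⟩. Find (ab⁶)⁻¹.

The order of (ab⁶) is 6 (smallest k with (ab⁶)ᵏ = e), so (ab⁶)⁻¹ = (ab⁶)⁵ = ab³.
Check: (ab⁶) · (ab³) → (ab⁶) · a = b⁶;   (b⁶) · b³ = e, giving e as required.

Answer: ab³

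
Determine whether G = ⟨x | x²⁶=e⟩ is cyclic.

|G| = 26. The element x has order 26 (its powers give 26 distinct elements), so ⟨x⟩ = G and G is cyclic.

Answer: Yes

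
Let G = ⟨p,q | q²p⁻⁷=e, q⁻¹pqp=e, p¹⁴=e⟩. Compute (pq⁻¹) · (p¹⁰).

Compute (pq⁻¹) · (p¹⁰) by multiplying left to right and reducing via the relations at each step:
  (pq⁻¹) · p¹⁰ = p⁵q⁻¹

Answer: p⁵q⁻¹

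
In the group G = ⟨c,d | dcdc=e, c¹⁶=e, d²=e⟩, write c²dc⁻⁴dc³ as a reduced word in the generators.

Multiply left to right, reducing at each step:
  (c²) · d = c²d
  (c²d) · c⁻⁴ = c⁶d
  (c⁶d) · d = c⁶
  (c⁶) · c³ = c⁹

Answer: c⁹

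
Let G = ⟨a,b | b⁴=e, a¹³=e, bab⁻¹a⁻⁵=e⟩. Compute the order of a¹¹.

Compute successive powers until reaching e:
  (a¹¹)¹ = a¹¹, (a¹¹)² = a⁹, (a¹¹)³ = a⁷, (a¹¹)⁴ = a⁵, (a¹¹)⁵ = a³, (a¹¹)⁶ = a, (a¹¹)⁷ = a¹², (a¹¹)⁸ = a¹⁰, (a¹¹)⁹ = a⁸, (a¹¹)¹⁰ = a⁶, (a¹¹)¹¹ = a⁴, (a¹¹)¹² = a², (a¹¹)¹³ = e.
The smallest positive k with (a¹¹)ᵏ = e is 13.

Answer: 13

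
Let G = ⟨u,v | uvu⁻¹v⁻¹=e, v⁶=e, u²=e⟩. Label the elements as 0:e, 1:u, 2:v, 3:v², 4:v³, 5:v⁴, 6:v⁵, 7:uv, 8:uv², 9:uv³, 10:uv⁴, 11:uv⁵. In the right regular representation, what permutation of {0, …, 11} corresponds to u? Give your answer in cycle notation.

(0 1)(2 7)(3 8)(4 9)(5 10)(6 11)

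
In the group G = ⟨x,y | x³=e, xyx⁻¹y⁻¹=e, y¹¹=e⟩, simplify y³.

Compute successive powers of y, reducing at each step:
  y²: y · y = y²
  y³: (y²) · y = y³

Answer: y³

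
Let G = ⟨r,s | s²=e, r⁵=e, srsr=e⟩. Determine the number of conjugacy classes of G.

The conjugacy classes (representative and size) are:
  [e] (size 1), [r] (size 2), [r²] (size 2), [s] (size 5).
Class equation: 1 + 2 + 2 + 5 = 10 = |G|. So G has 4 conjugacy classes.

Answer: 4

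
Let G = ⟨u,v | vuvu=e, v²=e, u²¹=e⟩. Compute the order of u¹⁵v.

Compute successive powers until reaching e:
  (u¹⁵v)¹ = u¹⁵v, (u¹⁵v)² = e.
The smallest positive k with (u¹⁵v)ᵏ = e is 2.

Answer: 2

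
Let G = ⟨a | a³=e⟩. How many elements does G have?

G is generated by a single element, so G is cyclic. The relator gives a³ = e and no smaller power is forced to be e, so the 3 powers {a, e, a²} are distinct. Hence |G| = 3.

Answer: 3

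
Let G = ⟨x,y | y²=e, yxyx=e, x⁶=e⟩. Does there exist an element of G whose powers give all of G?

Every cyclic group is abelian. But x·y = xy while y·x = x⁵y, so x·y ≠ y·x and G is not abelian. Hence G is not cyclic.

Answer: No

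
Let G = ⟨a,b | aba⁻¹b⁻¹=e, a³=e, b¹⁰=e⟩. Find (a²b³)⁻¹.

The order of (a²b³) is 30 (smallest k with (a²b³)ᵏ = e), so (a²b³)⁻¹ = (a²b³)²⁹ = ab⁷.
Check: (a²b³) · (ab⁷) → (a²b³) · a = b³;   (b³) · b⁷ = e, giving e as required.

Answer: ab⁷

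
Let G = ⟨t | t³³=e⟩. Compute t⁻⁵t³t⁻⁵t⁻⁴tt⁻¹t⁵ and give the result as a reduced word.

Multiply left to right, reducing at each step:
  (t²⁸) · t³ = t³¹
  (t³¹) · t⁻⁵ = t²⁶
  (t²⁶) · t⁻⁴ = t²²
  (t²²) · t = t²³
  (t²³) · t⁻¹ = t²²
  (t²²) · t⁵ = t²⁷

Answer: t²⁷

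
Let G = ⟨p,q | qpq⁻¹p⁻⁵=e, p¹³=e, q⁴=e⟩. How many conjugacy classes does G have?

The conjugacy classes (representative and size) are:
  [e] (size 1), [p] (size 4), [p²] (size 4), [p⁹] (size 4), [p¹²q] (size 13), [p⁴q²] (size 13), [p¹²q³] (size 13).
Class equation: 1 + 4 + 4 + 4 + 13 + 13 + 13 = 52 = |G|. So G has 7 conjugacy classes.

Answer: 7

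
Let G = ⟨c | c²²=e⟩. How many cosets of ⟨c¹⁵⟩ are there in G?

First find ord(c¹⁵) by computing successive powers:
  (c¹⁵)¹ = c¹⁵, (c¹⁵)² = c⁸, (c¹⁵)³ = c, (c¹⁵)⁴ = c¹⁶, (c¹⁵)⁵ = c⁹, (c¹⁵)⁶ = c², (c¹⁵)⁷ = c¹⁷, (c¹⁵)⁸ = c¹⁰, (c¹⁵)⁹ = c³, (c¹⁵)¹⁰ = c¹⁸, (c¹⁵)¹¹ = c¹¹, (c¹⁵)¹² = c⁴, (c¹⁵)¹³ = c¹⁹, (c¹⁵)¹⁴ = c¹², (c¹⁵)¹⁵ = c⁵, (c¹⁵)¹⁶ = c²⁰, (c¹⁵)¹⁷ = c¹³, (c¹⁵)¹⁸ = c⁶, (c¹⁵)¹⁹ = c²¹, (c¹⁵)²⁰ = c¹⁴, (c¹⁵)²¹ = c⁷, (c¹⁵)²² = e.
So |⟨c¹⁵⟩| = ord(c¹⁵) = 22. With |G| = 22, by Lagrange [G : ⟨c¹⁵⟩] = 22/22 = 1.

Answer: 1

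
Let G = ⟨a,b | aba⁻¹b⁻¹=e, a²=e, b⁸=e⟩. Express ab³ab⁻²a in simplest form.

Multiply left to right, reducing at each step:
  a · b³ = ab³
  (ab³) · a = b³
  (b³) · b⁻² = b
  b · a = ab

Answer: ab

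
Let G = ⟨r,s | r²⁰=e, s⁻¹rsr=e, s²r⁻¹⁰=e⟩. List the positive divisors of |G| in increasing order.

|G| = 40 = 2³ · 5. By Lagrange's theorem the order of any subgroup divides 40; the divisors of 40 are 1, 2, 4, 5, 8, 10, 20, 40.

Answer: 1, 2, 4, 5, 8, 10, 20, 40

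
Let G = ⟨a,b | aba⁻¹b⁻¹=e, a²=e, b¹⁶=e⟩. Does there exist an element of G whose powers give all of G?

|G| = 32, but the maximum element order in G is 16 < 32. No single element generates all of G, so G is not cyclic.

Answer: No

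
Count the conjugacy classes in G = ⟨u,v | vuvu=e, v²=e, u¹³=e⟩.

The conjugacy classes (representative and size) are:
  [e] (size 1), [u¹²] (size 2), [u¹¹] (size 2), [u³] (size 2), [u⁴] (size 2), [u⁸] (size 2), [u⁶] (size 2), [v] (size 13).
Class equation: 1 + 2 + 2 + 2 + 2 + 2 + 2 + 13 = 26 = |G|. So G has 8 conjugacy classes.

Answer: 8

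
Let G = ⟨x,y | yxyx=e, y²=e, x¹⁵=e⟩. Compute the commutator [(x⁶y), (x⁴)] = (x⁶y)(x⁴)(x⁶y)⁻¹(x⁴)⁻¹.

[(x⁶y), (x⁴)] = (x⁶y)·(x⁴)·(x⁶y)⁻¹·(x⁴)⁻¹.
  (x⁶y) · (x⁴) = x²y
  (x²y) · (x⁶y) = x¹¹
  (x¹¹) · (x¹¹) = x⁷

Answer: x⁷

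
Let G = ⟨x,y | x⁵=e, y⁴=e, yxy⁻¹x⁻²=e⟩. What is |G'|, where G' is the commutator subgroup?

G' = [G, G] is generated by all commutators. The generator-pair commutators are: [x, y] = x⁴.
The subgroup they normally generate is {e, x, x², x³, x⁴}, of order 5.
Check: |G/G'| = 20/5 = 4 is the order of the abelianisation.

Answer: 5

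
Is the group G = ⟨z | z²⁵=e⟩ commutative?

G has a single generator, so G is cyclic and hence abelian.

Answer: Yes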